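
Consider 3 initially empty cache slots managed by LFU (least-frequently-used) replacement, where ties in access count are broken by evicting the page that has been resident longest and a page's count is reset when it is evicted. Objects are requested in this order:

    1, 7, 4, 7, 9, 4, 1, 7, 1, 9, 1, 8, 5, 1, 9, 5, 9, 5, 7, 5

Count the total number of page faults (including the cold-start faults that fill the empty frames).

1 → fault, frames [1]
7 → fault, frames [1, 7]
4 → fault, frames [1, 7, 4]
7 → hit
9 → fault, evict 1, frames [7, 4, 9]
4 → hit
1 → fault, evict 9, frames [7, 4, 1]
7 → hit
1 → hit
9 → fault, evict 4, frames [7, 1, 9]
1 → hit
8 → fault, evict 9, frames [7, 1, 8]
5 → fault, evict 8, frames [7, 1, 5]
1 → hit
9 → fault, evict 5, frames [7, 1, 9]
5 → fault, evict 9, frames [7, 1, 5]
9 → fault, evict 5, frames [7, 1, 9]
5 → fault, evict 9, frames [7, 1, 5]
7 → hit
5 → hit
Page faults: 12.

12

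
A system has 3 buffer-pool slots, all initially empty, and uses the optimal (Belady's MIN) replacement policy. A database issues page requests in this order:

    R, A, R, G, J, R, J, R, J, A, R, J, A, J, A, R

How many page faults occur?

4

R -> miss, frames {R}
A -> miss, frames {R,A}
R -> hit
G -> miss, frames {R,A,G}
J -> miss, evict G, frames {R,A,J}
R -> hit
J -> hit
R -> hit
J -> hit
A -> hit
R -> hit
J -> hit
A -> hit
J -> hit
A -> hit
R -> hit
Page faults: 4.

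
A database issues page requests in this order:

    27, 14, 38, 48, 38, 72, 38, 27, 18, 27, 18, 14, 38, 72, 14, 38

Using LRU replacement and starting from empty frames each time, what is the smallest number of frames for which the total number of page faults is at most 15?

2

f=1: 16 faults
f=2: 12 faults
f=3: 10 faults
f=4: 9 faults
f=5: 7 faults
f=6: 6 faults
Smallest f with faults ≤ 15 is 2.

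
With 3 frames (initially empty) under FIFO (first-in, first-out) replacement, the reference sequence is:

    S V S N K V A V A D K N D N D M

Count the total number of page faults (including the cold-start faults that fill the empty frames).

S: fault, frames {S}
V: fault, frames {S,V}
S: hit
N: fault, frames {S,V,N}
K: fault, evict S, frames {V,N,K}
V: hit
A: fault, evict V, frames {N,K,A}
V: fault, evict N, frames {K,A,V}
A: hit
D: fault, evict K, frames {A,V,D}
K: fault, evict A, frames {V,D,K}
N: fault, evict V, frames {D,K,N}
D: hit
N: hit
D: hit
M: fault, evict D, frames {K,N,M}
Page faults: 10.

10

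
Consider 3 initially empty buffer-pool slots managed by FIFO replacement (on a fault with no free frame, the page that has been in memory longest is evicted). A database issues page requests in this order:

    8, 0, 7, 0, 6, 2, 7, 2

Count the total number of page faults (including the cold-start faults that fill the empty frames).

5

8 → miss, frames {8}
0 → miss, frames {8,0}
7 → miss, frames {8,0,7}
0 → hit
6 → miss, evict 8, frames {0,7,6}
2 → miss, evict 0, frames {7,6,2}
7 → hit
2 → hit
Page faults: 5.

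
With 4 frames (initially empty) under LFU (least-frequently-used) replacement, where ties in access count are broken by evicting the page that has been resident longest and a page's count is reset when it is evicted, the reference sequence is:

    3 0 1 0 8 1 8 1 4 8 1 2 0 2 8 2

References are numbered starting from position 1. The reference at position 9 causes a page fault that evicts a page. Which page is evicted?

3

pos 1: 3 → miss, frames (3)
pos 2: 0 → miss, frames (3 0)
pos 3: 1 → miss, frames (3 0 1)
pos 4: 0 → hit
pos 5: 8 → miss, frames (3 0 1 8)
pos 6: 1 → hit
pos 7: 8 → hit
pos 8: 1 → hit
pos 9: 4 → miss, evict 3, frames (0 1 8 4)
At position 9, page 3 is evicted.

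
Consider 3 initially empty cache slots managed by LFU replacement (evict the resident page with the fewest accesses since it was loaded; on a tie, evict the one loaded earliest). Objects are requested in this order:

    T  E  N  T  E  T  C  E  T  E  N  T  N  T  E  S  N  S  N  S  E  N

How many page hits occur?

11

T: fault, frames {T}
E: fault, frames {T,E}
N: fault, frames {T,E,N}
T: hit
E: hit
T: hit
C: fault, evict N, frames {T,E,C}
E: hit
T: hit
E: hit
N: fault, evict C, frames {T,E,N}
T: hit
N: hit
T: hit
E: hit
S: fault, evict N, frames {T,E,S}
N: fault, evict S, frames {T,E,N}
S: fault, evict N, frames {T,E,S}
N: fault, evict S, frames {T,E,N}
S: fault, evict N, frames {T,E,S}
E: hit
N: fault, evict S, frames {T,E,N}
Hits: 11.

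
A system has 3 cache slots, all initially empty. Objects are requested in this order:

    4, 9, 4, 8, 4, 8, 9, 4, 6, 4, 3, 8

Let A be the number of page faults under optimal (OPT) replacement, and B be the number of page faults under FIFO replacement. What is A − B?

Under OPT: F F . F . . . . F . F . → 5 faults.
Under FIFO: F F . F . . . . F F F F → 7 faults.
A − B = 5 − 7 = -2.

-2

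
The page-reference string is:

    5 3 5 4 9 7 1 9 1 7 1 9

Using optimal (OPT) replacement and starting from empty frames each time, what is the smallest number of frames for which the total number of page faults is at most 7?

3

f=1: 12 faults
f=2: 8 faults
f=3: 6 faults
f=4: 6 faults
f=5: 6 faults
f=6: 6 faults
Smallest f with faults ≤ 7 is 3.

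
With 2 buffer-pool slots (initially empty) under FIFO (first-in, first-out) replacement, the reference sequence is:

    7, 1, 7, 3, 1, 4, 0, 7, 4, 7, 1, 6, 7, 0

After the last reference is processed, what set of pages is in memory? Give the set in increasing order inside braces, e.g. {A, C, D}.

{0, 7}

7 -> fault, frames [7]
1 -> fault, frames [7, 1]
7 -> hit
3 -> fault, evict 7, frames [1, 3]
1 -> hit
4 -> fault, evict 1, frames [3, 4]
0 -> fault, evict 3, frames [4, 0]
7 -> fault, evict 4, frames [0, 7]
4 -> fault, evict 0, frames [7, 4]
7 -> hit
1 -> fault, evict 7, frames [4, 1]
6 -> fault, evict 4, frames [1, 6]
7 -> fault, evict 1, frames [6, 7]
0 -> fault, evict 6, frames [7, 0]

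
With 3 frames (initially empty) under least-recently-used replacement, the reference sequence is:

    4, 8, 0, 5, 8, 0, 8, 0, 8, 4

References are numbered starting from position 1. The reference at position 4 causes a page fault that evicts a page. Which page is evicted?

4

pos 1: 4: miss, frames {4}
pos 2: 8: miss, frames {4,8}
pos 3: 0: miss, frames {4,8,0}
pos 4: 5: miss, evict 4, frames {8,0,5}
At position 4, page 4 is evicted.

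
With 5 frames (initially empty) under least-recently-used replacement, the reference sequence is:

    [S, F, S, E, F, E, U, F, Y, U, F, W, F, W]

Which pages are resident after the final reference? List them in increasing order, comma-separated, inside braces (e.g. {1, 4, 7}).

S -> fault, frames [S]
F -> fault, frames [S, F]
S -> hit
E -> fault, frames [F, S, E]
F -> hit
E -> hit
U -> fault, frames [S, F, E, U]
F -> hit
Y -> fault, frames [S, E, U, F, Y]
U -> hit
F -> hit
W -> fault, evict S, frames [E, Y, U, F, W]
F -> hit
W -> hit

{E, F, U, W, Y}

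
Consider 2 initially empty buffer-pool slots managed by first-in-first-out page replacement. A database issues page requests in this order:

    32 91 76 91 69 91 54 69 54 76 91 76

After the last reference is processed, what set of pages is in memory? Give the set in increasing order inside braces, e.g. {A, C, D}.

{76, 91}

32: miss, frames (32)
91: miss, frames (32 91)
76: miss, evict 32, frames (91 76)
91: hit
69: miss, evict 91, frames (76 69)
91: miss, evict 76, frames (69 91)
54: miss, evict 69, frames (91 54)
69: miss, evict 91, frames (54 69)
54: hit
76: miss, evict 54, frames (69 76)
91: miss, evict 69, frames (76 91)
76: hit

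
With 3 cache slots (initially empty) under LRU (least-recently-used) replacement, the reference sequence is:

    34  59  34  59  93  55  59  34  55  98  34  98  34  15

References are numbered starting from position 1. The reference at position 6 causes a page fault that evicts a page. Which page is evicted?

pos 1: 34 -> fault, frames [34]
pos 2: 59 -> fault, frames [34, 59]
pos 3: 34 -> hit
pos 4: 59 -> hit
pos 5: 93 -> fault, frames [34, 59, 93]
pos 6: 55 -> fault, evict 34, frames [59, 93, 55]
At position 6, page 34 is evicted.

34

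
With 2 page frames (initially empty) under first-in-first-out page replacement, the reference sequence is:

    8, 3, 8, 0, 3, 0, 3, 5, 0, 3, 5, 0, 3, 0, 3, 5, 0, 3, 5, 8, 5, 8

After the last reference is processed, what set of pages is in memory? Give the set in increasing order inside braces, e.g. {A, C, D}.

{5, 8}

8: miss, frames (8)
3: miss, frames (8 3)
8: hit
0: miss, evict 8, frames (3 0)
3: hit
0: hit
3: hit
5: miss, evict 3, frames (0 5)
0: hit
3: miss, evict 0, frames (5 3)
5: hit
0: miss, evict 5, frames (3 0)
3: hit
0: hit
3: hit
5: miss, evict 3, frames (0 5)
0: hit
3: miss, evict 0, frames (5 3)
5: hit
8: miss, evict 5, frames (3 8)
5: miss, evict 3, frames (8 5)
8: hit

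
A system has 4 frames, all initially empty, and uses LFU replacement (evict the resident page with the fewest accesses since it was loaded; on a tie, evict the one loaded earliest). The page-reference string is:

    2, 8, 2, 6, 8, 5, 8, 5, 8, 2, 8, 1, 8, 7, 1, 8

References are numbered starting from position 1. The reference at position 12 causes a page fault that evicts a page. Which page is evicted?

pos 1: 2: miss, frames [2]
pos 2: 8: miss, frames [2, 8]
pos 3: 2: hit
pos 4: 6: miss, frames [2, 8, 6]
pos 5: 8: hit
pos 6: 5: miss, frames [2, 8, 6, 5]
pos 7: 8: hit
pos 8: 5: hit
pos 9: 8: hit
pos 10: 2: hit
pos 11: 8: hit
pos 12: 1: miss, evict 6, frames [2, 8, 5, 1]
At position 12, page 6 is evicted.

6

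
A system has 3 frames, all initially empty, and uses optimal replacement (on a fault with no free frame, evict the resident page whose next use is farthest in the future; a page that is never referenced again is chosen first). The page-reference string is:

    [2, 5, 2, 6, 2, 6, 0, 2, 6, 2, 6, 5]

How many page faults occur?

5

2 → fault, frames (2)
5 → fault, frames (2 5)
2 → hit
6 → fault, frames (2 5 6)
2 → hit
6 → hit
0 → fault, evict 5, frames (2 6 0)
2 → hit
6 → hit
2 → hit
6 → hit
5 → fault, evict 0, frames (2 6 5)
Page faults: 5.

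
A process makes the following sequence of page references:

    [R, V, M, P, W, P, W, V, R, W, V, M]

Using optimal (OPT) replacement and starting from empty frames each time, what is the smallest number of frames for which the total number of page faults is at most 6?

f=1: 12 faults
f=2: 9 faults
f=3: 7 faults
f=4: 6 faults
f=5: 5 faults
Smallest f with faults ≤ 6 is 4.

4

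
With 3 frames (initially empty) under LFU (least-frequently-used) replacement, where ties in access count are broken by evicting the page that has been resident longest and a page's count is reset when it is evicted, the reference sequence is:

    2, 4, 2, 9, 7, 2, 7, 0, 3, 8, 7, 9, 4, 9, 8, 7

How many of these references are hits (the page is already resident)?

5

2 → miss, frames [2]
4 → miss, frames [2, 4]
2 → hit
9 → miss, frames [2, 4, 9]
7 → miss, evict 4, frames [2, 9, 7]
2 → hit
7 → hit
0 → miss, evict 9, frames [2, 7, 0]
3 → miss, evict 0, frames [2, 7, 3]
8 → miss, evict 3, frames [2, 7, 8]
7 → hit
9 → miss, evict 8, frames [2, 7, 9]
4 → miss, evict 9, frames [2, 7, 4]
9 → miss, evict 4, frames [2, 7, 9]
8 → miss, evict 9, frames [2, 7, 8]
7 → hit
Hits: 5.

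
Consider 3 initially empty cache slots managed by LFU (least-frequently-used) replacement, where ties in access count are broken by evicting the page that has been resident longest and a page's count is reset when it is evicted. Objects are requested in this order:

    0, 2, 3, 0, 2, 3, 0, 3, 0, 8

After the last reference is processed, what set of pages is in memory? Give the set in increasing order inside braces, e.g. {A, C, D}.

0 → miss, frames (0)
2 → miss, frames (0 2)
3 → miss, frames (0 2 3)
0 → hit
2 → hit
3 → hit
0 → hit
3 → hit
0 → hit
8 → miss, evict 2, frames (0 3 8)

{0, 3, 8}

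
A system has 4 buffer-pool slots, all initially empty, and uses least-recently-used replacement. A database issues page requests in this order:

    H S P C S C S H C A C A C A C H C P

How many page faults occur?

H -> miss, frames {H}
S -> miss, frames {H,S}
P -> miss, frames {H,S,P}
C -> miss, frames {H,S,P,C}
S -> hit
C -> hit
S -> hit
H -> hit
C -> hit
A -> miss, evict P, frames {S,H,C,A}
C -> hit
A -> hit
C -> hit
A -> hit
C -> hit
H -> hit
C -> hit
P -> miss, evict S, frames {A,H,C,P}
Page faults: 6.

6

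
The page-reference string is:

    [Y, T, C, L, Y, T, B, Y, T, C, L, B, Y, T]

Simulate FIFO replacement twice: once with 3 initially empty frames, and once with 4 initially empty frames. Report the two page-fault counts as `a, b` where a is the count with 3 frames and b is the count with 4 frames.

3 frames: F F F F F F F . . F F . F F → 11 faults.
4 frames: F F F F . . F F F F F F F F → 12 faults.
12 > 11: adding a frame increased faults — Belady's anomaly.

11, 12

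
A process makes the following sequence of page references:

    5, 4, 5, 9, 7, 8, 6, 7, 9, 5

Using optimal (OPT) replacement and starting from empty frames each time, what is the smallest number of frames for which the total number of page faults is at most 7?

f=1: 10 faults
f=2: 8 faults
f=3: 7 faults
f=4: 6 faults
f=5: 6 faults
f=6: 6 faults
Smallest f with faults ≤ 7 is 3.

3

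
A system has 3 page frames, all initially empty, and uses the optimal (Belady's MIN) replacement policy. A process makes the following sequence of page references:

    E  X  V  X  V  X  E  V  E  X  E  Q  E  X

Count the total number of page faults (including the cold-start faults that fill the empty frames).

4

E → miss, frames {E}
X → miss, frames {E,X}
V → miss, frames {E,X,V}
X → hit
V → hit
X → hit
E → hit
V → hit
E → hit
X → hit
E → hit
Q → miss, evict V, frames {E,X,Q}
E → hit
X → hit
Page faults: 4.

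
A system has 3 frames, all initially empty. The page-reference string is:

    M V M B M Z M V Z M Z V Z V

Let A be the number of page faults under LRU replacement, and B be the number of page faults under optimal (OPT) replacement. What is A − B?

Under LRU: F F . F . F . F . . . . . . → 5 faults.
Under OPT: F F . F . F . . . . . . . . → 4 faults.
A − B = 5 − 4 = 1.

1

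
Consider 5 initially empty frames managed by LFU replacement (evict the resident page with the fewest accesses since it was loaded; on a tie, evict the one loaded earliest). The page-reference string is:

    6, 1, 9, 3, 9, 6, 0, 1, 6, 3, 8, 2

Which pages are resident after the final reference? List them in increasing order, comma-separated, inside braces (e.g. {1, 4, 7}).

{1, 2, 3, 6, 9}

6: fault, frames (6)
1: fault, frames (6 1)
9: fault, frames (6 1 9)
3: fault, frames (6 1 9 3)
9: hit
6: hit
0: fault, frames (6 1 9 3 0)
1: hit
6: hit
3: hit
8: fault, evict 0, frames (6 1 9 3 8)
2: fault, evict 8, frames (6 1 9 3 2)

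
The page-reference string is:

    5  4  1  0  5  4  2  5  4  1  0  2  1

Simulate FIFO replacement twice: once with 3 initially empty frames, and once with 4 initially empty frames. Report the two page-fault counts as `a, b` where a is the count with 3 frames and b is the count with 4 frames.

9, 10

3 frames: F F F F F F F . . F F . . → 9 faults.
4 frames: F F F F . . F F F F F F . → 10 faults.
10 > 9: adding a frame increased faults — Belady's anomaly.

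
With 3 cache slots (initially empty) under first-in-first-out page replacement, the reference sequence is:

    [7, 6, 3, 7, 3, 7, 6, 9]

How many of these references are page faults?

7 → fault, frames {7}
6 → fault, frames {7,6}
3 → fault, frames {7,6,3}
7 → hit
3 → hit
7 → hit
6 → hit
9 → fault, evict 7, frames {6,3,9}
Page faults: 4.

4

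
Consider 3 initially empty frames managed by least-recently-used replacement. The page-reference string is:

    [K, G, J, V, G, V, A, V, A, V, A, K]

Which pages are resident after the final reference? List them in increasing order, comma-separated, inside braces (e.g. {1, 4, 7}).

{A, K, V}

K: fault, frames {K}
G: fault, frames {K,G}
J: fault, frames {K,G,J}
V: fault, evict K, frames {G,J,V}
G: hit
V: hit
A: fault, evict J, frames {G,V,A}
V: hit
A: hit
V: hit
A: hit
K: fault, evict G, frames {V,A,K}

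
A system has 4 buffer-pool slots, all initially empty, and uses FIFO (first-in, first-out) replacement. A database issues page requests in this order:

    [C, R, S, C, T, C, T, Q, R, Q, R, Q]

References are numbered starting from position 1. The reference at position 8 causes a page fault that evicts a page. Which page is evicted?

pos 1: C: fault, frames (C)
pos 2: R: fault, frames (C R)
pos 3: S: fault, frames (C R S)
pos 4: C: hit
pos 5: T: fault, frames (C R S T)
pos 6: C: hit
pos 7: T: hit
pos 8: Q: fault, evict C, frames (R S T Q)
At position 8, page C is evicted.

C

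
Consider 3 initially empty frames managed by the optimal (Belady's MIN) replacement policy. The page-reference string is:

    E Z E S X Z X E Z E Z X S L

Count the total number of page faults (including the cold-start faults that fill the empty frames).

6

E → fault, frames (E)
Z → fault, frames (E Z)
E → hit
S → fault, frames (E Z S)
X → fault, evict S, frames (E Z X)
Z → hit
X → hit
E → hit
Z → hit
E → hit
Z → hit
X → hit
S → fault, evict X, frames (E Z S)
L → fault, evict S, frames (E Z L)
Page faults: 6.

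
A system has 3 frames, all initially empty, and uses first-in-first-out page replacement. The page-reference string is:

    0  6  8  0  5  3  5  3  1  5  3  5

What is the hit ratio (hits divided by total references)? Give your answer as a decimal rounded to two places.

0.50

0: fault, frames (0)
6: fault, frames (0 6)
8: fault, frames (0 6 8)
0: hit
5: fault, evict 0, frames (6 8 5)
3: fault, evict 6, frames (8 5 3)
5: hit
3: hit
1: fault, evict 8, frames (5 3 1)
5: hit
3: hit
5: hit
Hits: 6 of 12 references → 6/12 = 0.5000.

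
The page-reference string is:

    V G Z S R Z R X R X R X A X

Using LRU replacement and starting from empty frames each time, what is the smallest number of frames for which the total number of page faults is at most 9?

2

f=1: 14 faults
f=2: 8 faults
f=3: 7 faults
f=4: 7 faults
f=5: 7 faults
f=6: 7 faults
f=7: 7 faults
Smallest f with faults ≤ 9 is 2.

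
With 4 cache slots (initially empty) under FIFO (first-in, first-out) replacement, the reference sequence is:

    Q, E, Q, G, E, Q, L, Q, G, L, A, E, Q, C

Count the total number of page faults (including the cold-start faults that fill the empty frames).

Q -> miss, frames {Q}
E -> miss, frames {Q,E}
Q -> hit
G -> miss, frames {Q,E,G}
E -> hit
Q -> hit
L -> miss, frames {Q,E,G,L}
Q -> hit
G -> hit
L -> hit
A -> miss, evict Q, frames {E,G,L,A}
E -> hit
Q -> miss, evict E, frames {G,L,A,Q}
C -> miss, evict G, frames {L,A,Q,C}
Page faults: 7.

7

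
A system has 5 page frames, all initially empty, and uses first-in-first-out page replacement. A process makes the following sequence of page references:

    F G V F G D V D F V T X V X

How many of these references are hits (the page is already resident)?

F -> miss, frames {F}
G -> miss, frames {F,G}
V -> miss, frames {F,G,V}
F -> hit
G -> hit
D -> miss, frames {F,G,V,D}
V -> hit
D -> hit
F -> hit
V -> hit
T -> miss, frames {F,G,V,D,T}
X -> miss, evict F, frames {G,V,D,T,X}
V -> hit
X -> hit
Hits: 8.

8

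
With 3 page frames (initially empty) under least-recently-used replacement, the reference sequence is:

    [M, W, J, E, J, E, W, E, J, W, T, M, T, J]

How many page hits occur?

M → miss, frames {M}
W → miss, frames {M,W}
J → miss, frames {M,W,J}
E → miss, evict M, frames {W,J,E}
J → hit
E → hit
W → hit
E → hit
J → hit
W → hit
T → miss, evict E, frames {J,W,T}
M → miss, evict J, frames {W,T,M}
T → hit
J → miss, evict W, frames {M,T,J}
Hits: 7.

7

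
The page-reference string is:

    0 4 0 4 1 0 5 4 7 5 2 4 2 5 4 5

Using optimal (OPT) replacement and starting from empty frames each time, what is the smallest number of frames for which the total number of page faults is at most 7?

3

f=1: 16 faults
f=2: 9 faults
f=3: 6 faults
f=4: 6 faults
f=5: 6 faults
f=6: 6 faults
Smallest f with faults ≤ 7 is 3.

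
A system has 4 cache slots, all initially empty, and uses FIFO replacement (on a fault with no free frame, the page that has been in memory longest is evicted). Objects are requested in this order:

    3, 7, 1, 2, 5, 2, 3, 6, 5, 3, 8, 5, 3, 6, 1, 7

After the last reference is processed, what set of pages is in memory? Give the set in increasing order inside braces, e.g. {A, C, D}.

{1, 6, 7, 8}

3 → fault, frames {3}
7 → fault, frames {3,7}
1 → fault, frames {3,7,1}
2 → fault, frames {3,7,1,2}
5 → fault, evict 3, frames {7,1,2,5}
2 → hit
3 → fault, evict 7, frames {1,2,5,3}
6 → fault, evict 1, frames {2,5,3,6}
5 → hit
3 → hit
8 → fault, evict 2, frames {5,3,6,8}
5 → hit
3 → hit
6 → hit
1 → fault, evict 5, frames {3,6,8,1}
7 → fault, evict 3, frames {6,8,1,7}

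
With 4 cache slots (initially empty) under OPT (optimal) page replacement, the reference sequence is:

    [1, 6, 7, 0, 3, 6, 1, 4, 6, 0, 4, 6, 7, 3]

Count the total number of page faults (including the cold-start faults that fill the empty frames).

1: fault, frames [1]
6: fault, frames [1, 6]
7: fault, frames [1, 6, 7]
0: fault, frames [1, 6, 7, 0]
3: fault, evict 7, frames [1, 6, 0, 3]
6: hit
1: hit
4: fault, evict 1, frames [6, 0, 3, 4]
6: hit
0: hit
4: hit
6: hit
7: fault, evict 4, frames [6, 0, 3, 7]
3: hit
Page faults: 7.

7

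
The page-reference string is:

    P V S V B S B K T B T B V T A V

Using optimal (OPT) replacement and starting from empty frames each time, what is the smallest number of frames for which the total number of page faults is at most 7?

f=1: 16 faults
f=2: 8 faults
f=3: 7 faults
f=4: 7 faults
f=5: 7 faults
f=6: 7 faults
f=7: 7 faults
Smallest f with faults ≤ 7 is 3.

3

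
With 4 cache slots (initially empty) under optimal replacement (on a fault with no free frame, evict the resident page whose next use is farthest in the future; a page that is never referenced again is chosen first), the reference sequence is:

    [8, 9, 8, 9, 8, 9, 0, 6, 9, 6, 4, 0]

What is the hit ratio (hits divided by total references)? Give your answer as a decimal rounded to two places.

8 → miss, frames [8]
9 → miss, frames [8, 9]
8 → hit
9 → hit
8 → hit
9 → hit
0 → miss, frames [8, 9, 0]
6 → miss, frames [8, 9, 0, 6]
9 → hit
6 → hit
4 → miss, evict 6, frames [8, 9, 0, 4]
0 → hit
Hits: 7 of 12 references → 7/12 = 0.5833.

0.58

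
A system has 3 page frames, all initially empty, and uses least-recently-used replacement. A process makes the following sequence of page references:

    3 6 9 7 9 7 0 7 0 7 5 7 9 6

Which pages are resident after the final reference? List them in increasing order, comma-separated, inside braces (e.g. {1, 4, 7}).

{6, 7, 9}

3: fault, frames {3}
6: fault, frames {3,6}
9: fault, frames {3,6,9}
7: fault, evict 3, frames {6,9,7}
9: hit
7: hit
0: fault, evict 6, frames {9,7,0}
7: hit
0: hit
7: hit
5: fault, evict 9, frames {0,7,5}
7: hit
9: fault, evict 0, frames {5,7,9}
6: fault, evict 5, frames {7,9,6}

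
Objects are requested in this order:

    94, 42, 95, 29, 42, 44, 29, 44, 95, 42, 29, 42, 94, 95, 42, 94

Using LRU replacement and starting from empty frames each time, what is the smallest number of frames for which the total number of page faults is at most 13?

3

f=1: 16 faults
f=2: 14 faults
f=3: 10 faults
f=4: 6 faults
f=5: 5 faults
Smallest f with faults ≤ 13 is 3.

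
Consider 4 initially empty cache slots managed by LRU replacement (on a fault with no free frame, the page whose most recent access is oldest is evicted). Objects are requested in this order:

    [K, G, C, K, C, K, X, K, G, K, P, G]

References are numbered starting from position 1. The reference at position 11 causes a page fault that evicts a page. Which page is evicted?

C

pos 1: K → fault, frames (K)
pos 2: G → fault, frames (K G)
pos 3: C → fault, frames (K G C)
pos 4: K → hit
pos 5: C → hit
pos 6: K → hit
pos 7: X → fault, frames (G C K X)
pos 8: K → hit
pos 9: G → hit
pos 10: K → hit
pos 11: P → fault, evict C, frames (X G K P)
At position 11, page C is evicted.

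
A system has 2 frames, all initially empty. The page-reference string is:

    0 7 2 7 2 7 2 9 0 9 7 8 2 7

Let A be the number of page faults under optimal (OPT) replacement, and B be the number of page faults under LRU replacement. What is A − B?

Under OPT: F F F . . . . F F . F F F . → 8 faults.
Under LRU: F F F . . . . F F . F F F F → 9 faults.
A − B = 8 − 9 = -1.

-1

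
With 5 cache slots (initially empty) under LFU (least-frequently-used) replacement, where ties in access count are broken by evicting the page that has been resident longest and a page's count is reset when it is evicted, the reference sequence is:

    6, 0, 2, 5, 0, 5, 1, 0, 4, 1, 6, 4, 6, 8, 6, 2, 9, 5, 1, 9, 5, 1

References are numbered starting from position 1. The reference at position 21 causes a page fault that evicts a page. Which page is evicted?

pos 1: 6 → fault, frames [6]
pos 2: 0 → fault, frames [6, 0]
pos 3: 2 → fault, frames [6, 0, 2]
pos 4: 5 → fault, frames [6, 0, 2, 5]
pos 5: 0 → hit
pos 6: 5 → hit
pos 7: 1 → fault, frames [6, 0, 2, 5, 1]
pos 8: 0 → hit
pos 9: 4 → fault, evict 6, frames [0, 2, 5, 1, 4]
pos 10: 1 → hit
pos 11: 6 → fault, evict 2, frames [0, 5, 1, 4, 6]
pos 12: 4 → hit
pos 13: 6 → hit
pos 14: 8 → fault, evict 5, frames [0, 1, 4, 6, 8]
pos 15: 6 → hit
pos 16: 2 → fault, evict 8, frames [0, 1, 4, 6, 2]
pos 17: 9 → fault, evict 2, frames [0, 1, 4, 6, 9]
pos 18: 5 → fault, evict 9, frames [0, 1, 4, 6, 5]
pos 19: 1 → hit
pos 20: 9 → fault, evict 5, frames [0, 1, 4, 6, 9]
pos 21: 5 → fault, evict 9, frames [0, 1, 4, 6, 5]
At position 21, page 9 is evicted.

9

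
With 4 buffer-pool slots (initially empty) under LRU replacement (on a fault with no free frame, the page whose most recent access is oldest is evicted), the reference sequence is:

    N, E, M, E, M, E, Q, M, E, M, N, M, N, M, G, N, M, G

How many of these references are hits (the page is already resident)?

13

N → fault, frames {N}
E → fault, frames {N,E}
M → fault, frames {N,E,M}
E → hit
M → hit
E → hit
Q → fault, frames {N,M,E,Q}
M → hit
E → hit
M → hit
N → hit
M → hit
N → hit
M → hit
G → fault, evict Q, frames {E,N,M,G}
N → hit
M → hit
G → hit
Hits: 13.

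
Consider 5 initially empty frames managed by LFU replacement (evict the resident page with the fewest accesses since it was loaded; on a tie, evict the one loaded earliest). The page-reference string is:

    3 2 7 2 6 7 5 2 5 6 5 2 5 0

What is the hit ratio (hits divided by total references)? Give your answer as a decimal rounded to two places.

3: miss, frames [3]
2: miss, frames [3, 2]
7: miss, frames [3, 2, 7]
2: hit
6: miss, frames [3, 2, 7, 6]
7: hit
5: miss, frames [3, 2, 7, 6, 5]
2: hit
5: hit
6: hit
5: hit
2: hit
5: hit
0: miss, evict 3, frames [2, 7, 6, 5, 0]
Hits: 8 of 14 references → 8/14 = 0.5714.

0.57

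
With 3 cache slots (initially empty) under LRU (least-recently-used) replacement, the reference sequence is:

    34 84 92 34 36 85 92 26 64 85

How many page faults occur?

34 -> miss, frames [34]
84 -> miss, frames [34, 84]
92 -> miss, frames [34, 84, 92]
34 -> hit
36 -> miss, evict 84, frames [92, 34, 36]
85 -> miss, evict 92, frames [34, 36, 85]
92 -> miss, evict 34, frames [36, 85, 92]
26 -> miss, evict 36, frames [85, 92, 26]
64 -> miss, evict 85, frames [92, 26, 64]
85 -> miss, evict 92, frames [26, 64, 85]
Page faults: 9.

9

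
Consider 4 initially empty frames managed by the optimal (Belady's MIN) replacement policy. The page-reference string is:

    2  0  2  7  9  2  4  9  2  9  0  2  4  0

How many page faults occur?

2 -> fault, frames {2}
0 -> fault, frames {2,0}
2 -> hit
7 -> fault, frames {2,0,7}
9 -> fault, frames {2,0,7,9}
2 -> hit
4 -> fault, evict 7, frames {2,0,9,4}
9 -> hit
2 -> hit
9 -> hit
0 -> hit
2 -> hit
4 -> hit
0 -> hit
Page faults: 5.

5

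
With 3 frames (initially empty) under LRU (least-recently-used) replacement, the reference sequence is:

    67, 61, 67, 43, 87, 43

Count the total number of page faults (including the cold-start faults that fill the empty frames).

67 → fault, frames {67}
61 → fault, frames {67,61}
67 → hit
43 → fault, frames {61,67,43}
87 → fault, evict 61, frames {67,43,87}
43 → hit
Page faults: 4.

4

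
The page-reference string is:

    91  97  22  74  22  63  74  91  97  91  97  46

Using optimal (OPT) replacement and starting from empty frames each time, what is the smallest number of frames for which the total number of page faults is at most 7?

3

f=1: 12 faults
f=2: 8 faults
f=3: 7 faults
f=4: 6 faults
f=5: 6 faults
f=6: 6 faults
Smallest f with faults ≤ 7 is 3.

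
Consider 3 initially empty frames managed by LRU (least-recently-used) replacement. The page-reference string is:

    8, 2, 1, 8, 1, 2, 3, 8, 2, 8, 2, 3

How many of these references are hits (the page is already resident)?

8 -> fault, frames (8)
2 -> fault, frames (8 2)
1 -> fault, frames (8 2 1)
8 -> hit
1 -> hit
2 -> hit
3 -> fault, evict 8, frames (1 2 3)
8 -> fault, evict 1, frames (2 3 8)
2 -> hit
8 -> hit
2 -> hit
3 -> hit
Hits: 7.

7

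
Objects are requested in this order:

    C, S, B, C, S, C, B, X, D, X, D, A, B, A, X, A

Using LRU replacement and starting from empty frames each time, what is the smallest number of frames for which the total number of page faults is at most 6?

4

f=1: 16 faults
f=2: 11 faults
f=3: 8 faults
f=4: 6 faults
f=5: 6 faults
f=6: 6 faults
Smallest f with faults ≤ 6 is 4.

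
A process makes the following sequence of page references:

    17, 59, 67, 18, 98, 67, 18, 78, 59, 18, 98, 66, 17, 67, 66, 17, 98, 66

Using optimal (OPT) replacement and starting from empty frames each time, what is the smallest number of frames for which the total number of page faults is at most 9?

4

f=1: 18 faults
f=2: 14 faults
f=3: 11 faults
f=4: 9 faults
f=5: 8 faults
f=6: 7 faults
f=7: 7 faults
Smallest f with faults ≤ 9 is 4.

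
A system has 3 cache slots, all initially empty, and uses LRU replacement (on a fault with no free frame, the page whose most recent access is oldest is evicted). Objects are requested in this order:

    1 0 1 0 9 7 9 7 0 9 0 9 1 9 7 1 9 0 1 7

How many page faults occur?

8

1: fault, frames {1}
0: fault, frames {1,0}
1: hit
0: hit
9: fault, frames {1,0,9}
7: fault, evict 1, frames {0,9,7}
9: hit
7: hit
0: hit
9: hit
0: hit
9: hit
1: fault, evict 7, frames {0,9,1}
9: hit
7: fault, evict 0, frames {1,9,7}
1: hit
9: hit
0: fault, evict 7, frames {1,9,0}
1: hit
7: fault, evict 9, frames {0,1,7}
Page faults: 8.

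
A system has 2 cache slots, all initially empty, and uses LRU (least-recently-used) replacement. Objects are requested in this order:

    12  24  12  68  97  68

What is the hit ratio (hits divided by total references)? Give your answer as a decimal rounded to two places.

0.33

12 → miss, frames {12}
24 → miss, frames {12,24}
12 → hit
68 → miss, evict 24, frames {12,68}
97 → miss, evict 12, frames {68,97}
68 → hit
Hits: 2 of 6 references → 2/6 = 0.3333.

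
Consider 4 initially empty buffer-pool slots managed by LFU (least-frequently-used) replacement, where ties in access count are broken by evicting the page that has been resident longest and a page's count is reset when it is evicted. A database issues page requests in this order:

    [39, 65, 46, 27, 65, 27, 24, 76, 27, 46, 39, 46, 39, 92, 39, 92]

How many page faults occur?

39 → miss, frames [39]
65 → miss, frames [39, 65]
46 → miss, frames [39, 65, 46]
27 → miss, frames [39, 65, 46, 27]
65 → hit
27 → hit
24 → miss, evict 39, frames [65, 46, 27, 24]
76 → miss, evict 46, frames [65, 27, 24, 76]
27 → hit
46 → miss, evict 24, frames [65, 27, 76, 46]
39 → miss, evict 76, frames [65, 27, 46, 39]
46 → hit
39 → hit
92 → miss, evict 65, frames [27, 46, 39, 92]
39 → hit
92 → hit
Page faults: 9.

9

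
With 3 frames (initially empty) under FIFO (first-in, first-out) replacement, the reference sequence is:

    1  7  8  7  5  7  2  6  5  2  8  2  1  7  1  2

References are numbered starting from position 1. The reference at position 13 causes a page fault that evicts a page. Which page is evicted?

pos 1: 1: miss, frames [1]
pos 2: 7: miss, frames [1, 7]
pos 3: 8: miss, frames [1, 7, 8]
pos 4: 7: hit
pos 5: 5: miss, evict 1, frames [7, 8, 5]
pos 6: 7: hit
pos 7: 2: miss, evict 7, frames [8, 5, 2]
pos 8: 6: miss, evict 8, frames [5, 2, 6]
pos 9: 5: hit
pos 10: 2: hit
pos 11: 8: miss, evict 5, frames [2, 6, 8]
pos 12: 2: hit
pos 13: 1: miss, evict 2, frames [6, 8, 1]
At position 13, page 2 is evicted.

2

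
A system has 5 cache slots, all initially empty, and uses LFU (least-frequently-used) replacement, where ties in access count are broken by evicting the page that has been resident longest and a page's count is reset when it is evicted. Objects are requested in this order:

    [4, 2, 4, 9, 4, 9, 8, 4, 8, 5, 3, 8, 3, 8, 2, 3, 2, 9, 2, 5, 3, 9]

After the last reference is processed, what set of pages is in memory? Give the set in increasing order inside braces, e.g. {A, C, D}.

4 -> miss, frames (4)
2 -> miss, frames (4 2)
4 -> hit
9 -> miss, frames (4 2 9)
4 -> hit
9 -> hit
8 -> miss, frames (4 2 9 8)
4 -> hit
8 -> hit
5 -> miss, frames (4 2 9 8 5)
3 -> miss, evict 2, frames (4 9 8 5 3)
8 -> hit
3 -> hit
8 -> hit
2 -> miss, evict 5, frames (4 9 8 3 2)
3 -> hit
2 -> hit
9 -> hit
2 -> hit
5 -> miss, evict 9, frames (4 8 3 2 5)
3 -> hit
9 -> miss, evict 5, frames (4 8 3 2 9)

{2, 3, 4, 8, 9}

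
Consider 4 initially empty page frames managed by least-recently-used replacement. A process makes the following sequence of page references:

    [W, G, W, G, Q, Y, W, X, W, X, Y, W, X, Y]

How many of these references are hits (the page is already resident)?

W -> miss, frames (W)
G -> miss, frames (W G)
W -> hit
G -> hit
Q -> miss, frames (W G Q)
Y -> miss, frames (W G Q Y)
W -> hit
X -> miss, evict G, frames (Q Y W X)
W -> hit
X -> hit
Y -> hit
W -> hit
X -> hit
Y -> hit
Hits: 9.

9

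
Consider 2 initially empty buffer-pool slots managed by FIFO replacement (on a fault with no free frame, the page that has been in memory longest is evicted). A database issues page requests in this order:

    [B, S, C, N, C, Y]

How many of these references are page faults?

B -> miss, frames (B)
S -> miss, frames (B S)
C -> miss, evict B, frames (S C)
N -> miss, evict S, frames (C N)
C -> hit
Y -> miss, evict C, frames (N Y)
Page faults: 5.

5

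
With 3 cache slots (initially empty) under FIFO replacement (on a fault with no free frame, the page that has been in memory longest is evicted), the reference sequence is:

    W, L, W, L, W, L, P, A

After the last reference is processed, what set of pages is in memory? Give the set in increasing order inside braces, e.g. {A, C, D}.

W -> fault, frames [W]
L -> fault, frames [W, L]
W -> hit
L -> hit
W -> hit
L -> hit
P -> fault, frames [W, L, P]
A -> fault, evict W, frames [L, P, A]

{A, L, P}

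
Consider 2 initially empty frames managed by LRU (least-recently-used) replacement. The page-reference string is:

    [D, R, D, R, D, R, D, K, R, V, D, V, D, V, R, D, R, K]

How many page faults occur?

9

D: miss, frames [D]
R: miss, frames [D, R]
D: hit
R: hit
D: hit
R: hit
D: hit
K: miss, evict R, frames [D, K]
R: miss, evict D, frames [K, R]
V: miss, evict K, frames [R, V]
D: miss, evict R, frames [V, D]
V: hit
D: hit
V: hit
R: miss, evict D, frames [V, R]
D: miss, evict V, frames [R, D]
R: hit
K: miss, evict D, frames [R, K]
Page faults: 9.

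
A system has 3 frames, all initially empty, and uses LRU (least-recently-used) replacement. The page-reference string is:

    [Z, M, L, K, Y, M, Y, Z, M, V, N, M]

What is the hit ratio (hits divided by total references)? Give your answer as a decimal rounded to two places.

Z -> fault, frames {Z}
M -> fault, frames {Z,M}
L -> fault, frames {Z,M,L}
K -> fault, evict Z, frames {M,L,K}
Y -> fault, evict M, frames {L,K,Y}
M -> fault, evict L, frames {K,Y,M}
Y -> hit
Z -> fault, evict K, frames {M,Y,Z}
M -> hit
V -> fault, evict Y, frames {Z,M,V}
N -> fault, evict Z, frames {M,V,N}
M -> hit
Hits: 3 of 12 references → 3/12 = 0.2500.

0.25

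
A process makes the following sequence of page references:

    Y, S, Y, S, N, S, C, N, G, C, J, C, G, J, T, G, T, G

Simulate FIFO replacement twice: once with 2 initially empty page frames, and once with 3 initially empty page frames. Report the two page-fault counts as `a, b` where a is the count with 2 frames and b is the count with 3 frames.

2 frames: F F . . F . F . F . F F F F F F . . → 11 faults.
3 frames: F F . . F . F . F . F . . . F . . . → 7 faults.
7 < 11: adding a frame reduced faults, as is typical.

11, 7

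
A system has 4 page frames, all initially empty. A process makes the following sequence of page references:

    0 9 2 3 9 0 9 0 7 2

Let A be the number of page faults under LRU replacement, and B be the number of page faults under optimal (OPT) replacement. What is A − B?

Under LRU: F F F F . . . . F F → 6 faults.
Under OPT: F F F F . . . . F . → 5 faults.
A − B = 6 − 5 = 1.

1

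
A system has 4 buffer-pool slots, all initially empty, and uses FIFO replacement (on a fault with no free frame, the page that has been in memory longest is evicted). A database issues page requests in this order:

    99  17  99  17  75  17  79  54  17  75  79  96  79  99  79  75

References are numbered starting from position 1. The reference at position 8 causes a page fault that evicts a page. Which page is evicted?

pos 1: 99: fault, frames {99}
pos 2: 17: fault, frames {99,17}
pos 3: 99: hit
pos 4: 17: hit
pos 5: 75: fault, frames {99,17,75}
pos 6: 17: hit
pos 7: 79: fault, frames {99,17,75,79}
pos 8: 54: fault, evict 99, frames {17,75,79,54}
At position 8, page 99 is evicted.

99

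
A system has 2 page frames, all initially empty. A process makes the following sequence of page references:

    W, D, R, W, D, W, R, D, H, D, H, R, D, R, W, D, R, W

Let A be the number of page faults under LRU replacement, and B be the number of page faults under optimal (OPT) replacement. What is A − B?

Under LRU: F F F F F . F F F . . F F . F F F F → 14 faults.
Under OPT: F F F . F . F . F . . F . . F . F . → 9 faults.
A − B = 14 − 9 = 5.

5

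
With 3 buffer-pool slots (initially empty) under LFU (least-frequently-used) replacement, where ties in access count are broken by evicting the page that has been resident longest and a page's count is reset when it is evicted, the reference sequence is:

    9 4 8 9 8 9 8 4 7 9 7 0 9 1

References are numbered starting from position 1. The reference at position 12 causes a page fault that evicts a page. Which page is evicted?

pos 1: 9: miss, frames [9]
pos 2: 4: miss, frames [9, 4]
pos 3: 8: miss, frames [9, 4, 8]
pos 4: 9: hit
pos 5: 8: hit
pos 6: 9: hit
pos 7: 8: hit
pos 8: 4: hit
pos 9: 7: miss, evict 4, frames [9, 8, 7]
pos 10: 9: hit
pos 11: 7: hit
pos 12: 0: miss, evict 7, frames [9, 8, 0]
At position 12, page 7 is evicted.

7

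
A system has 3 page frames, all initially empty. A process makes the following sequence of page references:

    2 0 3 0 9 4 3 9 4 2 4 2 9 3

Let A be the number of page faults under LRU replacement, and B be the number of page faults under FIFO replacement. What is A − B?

1

Under LRU: F F F . F F F . . F . . . F → 8 faults.
Under FIFO: F F F . F F . . . F . . . F → 7 faults.
A − B = 8 − 7 = 1.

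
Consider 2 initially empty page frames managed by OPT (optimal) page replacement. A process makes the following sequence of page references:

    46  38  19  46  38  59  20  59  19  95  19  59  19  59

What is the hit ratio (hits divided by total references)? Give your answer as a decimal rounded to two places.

46: miss, frames {46}
38: miss, frames {46,38}
19: miss, evict 38, frames {46,19}
46: hit
38: miss, evict 46, frames {19,38}
59: miss, evict 38, frames {19,59}
20: miss, evict 19, frames {59,20}
59: hit
19: miss, evict 20, frames {59,19}
95: miss, evict 59, frames {19,95}
19: hit
59: miss, evict 95, frames {19,59}
19: hit
59: hit
Hits: 5 of 14 references → 5/14 = 0.3571.

0.36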